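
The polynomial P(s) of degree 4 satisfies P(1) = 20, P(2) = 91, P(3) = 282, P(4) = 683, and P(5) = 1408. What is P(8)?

7027

Using the Lagrange interpolation formula with nodes 1, 2, 3, 4, 5:
  L_0(s) = (s - 2)(s - 3)(s - 4)(s - 5) / 24
  L_1(s) = (s - 1)(s - 3)(s - 4)(s - 5) / -6
  L_2(s) = (s - 1)(s - 2)(s - 4)(s - 5) / 4
  L_3(s) = (s - 1)(s - 2)(s - 3)(s - 5) / -6
  L_4(s) = (s - 1)(s - 2)(s - 3)(s - 4) / 24
Then P(s) = 20·L_0(s) + 91·L_1(s) + 282·L_2(s) + 683·L_3(s) + 1408·L_4(s).
Expanding and collecting terms gives P(s) = s^4 + 5s^3 + 5s^2 + 6s + 3.
Evaluating at s = 8: P(8) = 7027.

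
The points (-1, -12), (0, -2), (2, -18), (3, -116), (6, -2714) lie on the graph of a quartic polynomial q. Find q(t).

Write q(t) = at^4 + bt^3 + ct^2 + dt + e. Substituting each data point gives a linear system:
  a - b + c - d + e = -12
  e = -2
  16a + 8b + 4c + 2d + e = -18
  81a + 27b + 9c + 3d + e = -116
  1296a + 216b + 36c + 6d + e = -2714
Solving the system yields a = -3, b = 6, c = -3, d = -2, e = -2.
So q(t) = -3t⁴ + 6t³ - 3t² - 2t - 2.
Check: q(-1) = -12. ✓

q(t) = -3t^4 + 6t^3 - 3t^2 - 2t - 2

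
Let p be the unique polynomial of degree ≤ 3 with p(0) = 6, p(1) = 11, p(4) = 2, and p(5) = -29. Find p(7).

Using the Lagrange interpolation formula with nodes 0, 1, 4, 5:
  L_0(s) = (s - 1)(s - 4)(s - 5) / -20
  L_1(s) = s(s - 4)(s - 5) / 12
  L_2(s) = s(s - 1)(s - 5) / -12
  L_3(s) = s(s - 1)(s - 4) / 20
Then p(s) = 6·L_0(s) + 11·L_1(s) + 2·L_2(s) - 29·L_3(s).
Expanding and collecting terms gives p(s) = -s^3 + 3s^2 + 3s + 6.
Evaluating at s = 7: p(7) = -169.

-169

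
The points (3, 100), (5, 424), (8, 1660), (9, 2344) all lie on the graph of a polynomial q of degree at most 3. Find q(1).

Using the Lagrange interpolation formula with nodes 3, 5, 8, 9:
  L_0(n) = (n - 5)(n - 8)(n - 9) / -60
  L_1(n) = (n - 3)(n - 8)(n - 9) / 24
  L_2(n) = (n - 3)(n - 5)(n - 9) / -15
  L_3(n) = (n - 3)(n - 5)(n - 8) / 24
Then q(n) = 100·L_0(n) + 424·L_1(n) + 1660·L_2(n) + 2344·L_3(n).
Expanding and collecting terms gives q(n) = 3n³ + 2n² - n + 4.
Evaluating at n = 1: q(1) = 8.

8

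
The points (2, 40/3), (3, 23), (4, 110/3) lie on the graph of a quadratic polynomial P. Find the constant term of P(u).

Write P(u) = au^2 + bu + c. Substituting each data point gives a linear system:
  4a + 2b + c = 40/3
  9a + 3b + c = 23
  16a + 4b + c = 110/3
Solving the system yields a = 2, b = -1/3, c = 6.
So P(u) = 2u^2 - (1/3)u + 6.
The constant term is 6.

6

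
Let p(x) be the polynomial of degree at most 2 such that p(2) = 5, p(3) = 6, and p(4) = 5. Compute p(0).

-3

Forward differences of the values at x = 2, 3, 4:
  p  : 5  6  5
  Δ  : 1  -1
  Δ^2: -2
The second differences are constant, confirming degree 2.
Interpolating (Newton forward form) and evaluating at x = 0 gives p(0) = -3.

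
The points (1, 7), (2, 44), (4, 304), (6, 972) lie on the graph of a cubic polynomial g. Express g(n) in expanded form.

g(n) = 4n^3 + 3n^2

Write g(n) = an^3 + bn^2 + cn + d. Substituting each data point gives a linear system:
  a + b + c + d = 7
  8a + 4b + 2c + d = 44
  64a + 16b + 4c + d = 304
  216a + 36b + 6c + d = 972
Solving the system yields a = 4, b = 3, c = 0, d = 0.
So g(n) = 4n³ + 3n².
Check: g(1) = 7. ✓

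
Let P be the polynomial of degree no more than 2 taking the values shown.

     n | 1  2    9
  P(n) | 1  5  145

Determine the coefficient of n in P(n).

Write P(n) = an^2 + bn + c. Substituting each data point gives a linear system:
  a + b + c = 1
  4a + 2b + c = 5
  81a + 9b + c = 145
Solving the system yields a = 2, b = -2, c = 1.
So P(n) = 2n² - 2n + 1.
The coefficient of n is -2.

-2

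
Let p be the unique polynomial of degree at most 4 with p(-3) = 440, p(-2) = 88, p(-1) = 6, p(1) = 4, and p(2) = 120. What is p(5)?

Using the Lagrange interpolation formula with nodes -3, -2, -1, 1, 2:
  L_0(u) = (u + 2)(u + 1)(u - 1)(u - 2) / 40
  L_1(u) = (u + 3)(u + 1)(u - 1)(u - 2) / -12
  L_2(u) = (u + 3)(u + 2)(u - 1)(u - 2) / 12
  L_3(u) = (u + 3)(u + 2)(u + 1)(u - 2) / -24
  L_4(u) = (u + 3)(u + 2)(u + 1)(u - 1) / 60
Then p(u) = 440·L_0(u) + 88·L_1(u) + 6·L_2(u) + 4·L_3(u) + 120·L_4(u).
Expanding and collecting terms gives p(u) = 6u^4 + 3u^3 + 3u^2 - 4u - 4.
Evaluating at u = 5: p(5) = 4176.

4176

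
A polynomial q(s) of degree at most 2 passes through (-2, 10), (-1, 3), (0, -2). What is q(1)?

Forward differences of the values at s = -2, -1, 0:
  q  : 10  3  -2
  Δ  : -7  -5
  Δ^2: 2
The second differences are constant, confirming degree 2.
Interpolating (Newton forward form) and evaluating at s = 1 gives q(1) = -5.

-5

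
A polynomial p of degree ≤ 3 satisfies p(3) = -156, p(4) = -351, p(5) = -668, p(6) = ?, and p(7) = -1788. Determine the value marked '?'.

-1137

On equispaced nodes a degree-3 polynomial has vanishing fourth forward difference, so
  p(3) - 4·p(4) + 6·p(5) - 4·p(6) + p(7) = 0.
Substituting the known values and solving for p(6):
  -4·p(6) = 4548
  p(6) = -1137.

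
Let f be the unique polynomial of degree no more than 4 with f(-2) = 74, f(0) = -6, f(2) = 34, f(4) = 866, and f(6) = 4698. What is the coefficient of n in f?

-2

Write f(n) = an^4 + bn^3 + cn^2 + dn + e. Substituting each data point gives a linear system:
  16a - 8b + 4c - 2d + e = 74
  e = -6
  16a + 8b + 4c + 2d + e = 34
  256a + 64b + 16c + 4d + e = 866
  1296a + 216b + 36c + 6d + e = 4698
Solving the system yields a = 4, b = -2, c = -1, d = -2, e = -6.
So f(n) = 4n⁴ - 2n³ - n² - 2n - 6.
The coefficient of n is -2.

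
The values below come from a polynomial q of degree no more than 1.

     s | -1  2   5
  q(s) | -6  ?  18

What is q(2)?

On equispaced nodes a degree-1 polynomial has vanishing second forward difference, so
  q(-1) - 2·q(2) + q(5) = 0.
Substituting the known values and solving for q(2):
  -2·q(2) = -12
  q(2) = 6.

6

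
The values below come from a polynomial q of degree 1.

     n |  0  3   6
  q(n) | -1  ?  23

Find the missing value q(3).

11

On equispaced nodes a degree-1 polynomial has vanishing second forward difference, so
  q(0) - 2·q(3) + q(6) = 0.
Substituting the known values and solving for q(3):
  -2·q(3) = -22
  q(3) = 11.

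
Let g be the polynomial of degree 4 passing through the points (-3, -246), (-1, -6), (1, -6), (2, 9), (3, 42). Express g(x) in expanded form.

Write g(x) = ax^4 + bx^3 + cx^2 + dx + e. Substituting each data point gives a linear system:
  81a - 27b + 9c - 3d + e = -246
  a - b + c - d + e = -6
  a + b + c + d + e = -6
  16a + 8b + 4c + 2d + e = 9
  81a + 27b + 9c + 3d + e = 42
Solving the system yields a = -1, b = 6, c = -2, d = -6, e = -3.
So g(x) = -x^4 + 6x^3 - 2x^2 - 6x - 3.
Check: g(-3) = -246. ✓

g(x) = -x^4 + 6x^3 - 2x^2 - 6x - 3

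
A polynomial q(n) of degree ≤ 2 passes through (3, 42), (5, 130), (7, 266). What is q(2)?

16

Forward differences of the values at n = 3, 5, 7:
  q  : 42  130  266
  Δ  : 88  136
  Δ^2: 48
The second differences are constant, confirming degree 2.
Interpolating (Newton forward form) and evaluating at n = 2 gives q(2) = 16.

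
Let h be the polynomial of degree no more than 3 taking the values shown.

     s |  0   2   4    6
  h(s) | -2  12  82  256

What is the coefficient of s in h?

1

Write h(s) = as^3 + bs^2 + cs + d. Substituting each data point gives a linear system:
  d = -2
  8a + 4b + 2c + d = 12
  64a + 16b + 4c + d = 82
  216a + 36b + 6c + d = 256
Solving the system yields a = 1, b = 1, c = 1, d = -2.
So h(s) = s³ + s² + s - 2.
The coefficient of s is 1.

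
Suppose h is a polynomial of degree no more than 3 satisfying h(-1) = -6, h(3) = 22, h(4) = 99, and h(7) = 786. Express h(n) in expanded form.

Using the Lagrange interpolation formula with nodes -1, 3, 4, 7:
  L_0(n) = (n - 3)(n - 4)(n - 7) / -160
  L_1(n) = (n + 1)(n - 4)(n - 7) / 16
  L_2(n) = (n + 1)(n - 3)(n - 7) / -15
  L_3(n) = (n + 1)(n - 3)(n - 4) / 96
Then h(n) = -6·L_0(n) + 22·L_1(n) + 99·L_2(n) + 786·L_3(n).
Expanding and collecting terms gives h(n) = 3n³ - 4n² - 6n - 5.
Check: h(7) = 786. ✓

h(n) = 3n^3 - 4n^2 - 6n - 5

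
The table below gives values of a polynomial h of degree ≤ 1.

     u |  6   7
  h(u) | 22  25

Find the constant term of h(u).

4

Write h(u) = au + b. Substituting each data point gives a linear system:
  6a + b = 22
  7a + b = 25
Solving the system yields a = 3, b = 4.
So h(u) = 3u + 4.
The constant term is 4.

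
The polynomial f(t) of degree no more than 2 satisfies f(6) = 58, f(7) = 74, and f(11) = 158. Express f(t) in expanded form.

f(t) = t^2 + 3t + 4

Using the Lagrange interpolation formula with nodes 6, 7, 11:
  L_0(t) = (t - 7)(t - 11) / 5
  L_1(t) = (t - 6)(t - 11) / -4
  L_2(t) = (t - 6)(t - 7) / 20
Then f(t) = 58·L_0(t) + 74·L_1(t) + 158·L_2(t).
Expanding and collecting terms gives f(t) = t^2 + 3t + 4.
Check: f(11) = 158. ✓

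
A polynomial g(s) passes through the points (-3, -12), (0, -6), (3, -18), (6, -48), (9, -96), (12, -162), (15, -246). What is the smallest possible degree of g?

2

Forward differences of the values at s = -3, 0, 3, 6, 9, 12, 15:
  g  : -12  -6  -18  -48  -96  -162  -246
  Δ  : 6  -12  -30  -48  -66  -84
  Δ^2: -18  -18  -18  -18  -18
  Δ^3: 0  0  0  0
  Δ^4: 0  0  0
  Δ^5: 0  0
  Δ^6: 0
The second differences are constant (-18) and nonzero, while all higher differences vanish, so the minimal degree is 2.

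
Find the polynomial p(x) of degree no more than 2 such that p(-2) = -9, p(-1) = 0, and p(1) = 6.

Write p(x) = ax^2 + bx + c. Substituting each data point gives a linear system:
  4a - 2b + c = -9
  a - b + c = 0
  a + b + c = 6
Solving the system yields a = -2, b = 3, c = 5.
So p(x) = -2x² + 3x + 5.
Check: p(-2) = -9. ✓

p(x) = -2x^2 + 3x + 5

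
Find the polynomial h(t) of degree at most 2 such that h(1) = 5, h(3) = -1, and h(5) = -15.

h(t) = -t^2 + t + 5

Using the Lagrange interpolation formula with nodes 1, 3, 5:
  L_0(t) = (t - 3)(t - 5) / 8
  L_1(t) = (t - 1)(t - 5) / -4
  L_2(t) = (t - 1)(t - 3) / 8
Then h(t) = 5·L_0(t) - 1·L_1(t) - 15·L_2(t).
Expanding and collecting terms gives h(t) = -t^2 + t + 5.
Check: h(1) = 5. ✓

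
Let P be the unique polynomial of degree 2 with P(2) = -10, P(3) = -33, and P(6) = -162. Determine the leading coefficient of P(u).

Write P(u) = au^2 + bu + c. Substituting each data point gives a linear system:
  4a + 2b + c = -10
  9a + 3b + c = -33
  36a + 6b + c = -162
Solving the system yields a = -5, b = 2, c = 6.
So P(u) = -5u^2 + 2u + 6.
The leading coefficient is -5.

-5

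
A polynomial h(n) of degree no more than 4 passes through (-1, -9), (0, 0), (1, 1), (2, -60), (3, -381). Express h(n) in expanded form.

Write h(n) = an^4 + bn^3 + cn^2 + dn + e. Substituting each data point gives a linear system:
  a - b + c - d + e = -9
  e = 0
  a + b + c + d + e = 1
  16a + 8b + 4c + 2d + e = -60
  81a + 27b + 9c + 3d + e = -381
Solving the system yields a = -6, b = 3, c = 2, d = 2, e = 0.
So h(n) = -6n^4 + 3n^3 + 2n^2 + 2n.
Check: h(-1) = -9. ✓

h(n) = -6n^4 + 3n^3 + 2n^2 + 2n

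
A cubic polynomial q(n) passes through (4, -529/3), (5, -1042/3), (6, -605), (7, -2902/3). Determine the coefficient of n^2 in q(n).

5/3

Write q(n) = an^3 + bn^2 + cn + d. Substituting each data point gives a linear system:
  64a + 16b + 4c + d = -529/3
  125a + 25b + 5c + d = -1042/3
  216a + 36b + 6c + d = -605
  343a + 49b + 7c + d = -2902/3
Solving the system yields a = -3, b = 5/3, c = -3, d = 1.
So q(n) = -3n^3 + (5/3)n^2 - 3n + 1.
The coefficient of n^2 is 5/3.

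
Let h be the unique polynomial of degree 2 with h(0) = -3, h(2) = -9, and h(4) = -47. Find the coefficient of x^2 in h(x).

-4

Write h(x) = ax^2 + bx + c. Substituting each data point gives a linear system:
  c = -3
  4a + 2b + c = -9
  16a + 4b + c = -47
Solving the system yields a = -4, b = 5, c = -3.
So h(x) = -4x^2 + 5x - 3.
The leading coefficient is -4.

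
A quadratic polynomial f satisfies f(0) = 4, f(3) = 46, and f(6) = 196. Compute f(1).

Write f(s) = as^2 + bs + c. Substituting each data point gives a linear system:
  c = 4
  9a + 3b + c = 46
  36a + 6b + c = 196
Solving the system yields a = 6, b = -4, c = 4.
So f(s) = 6s² - 4s + 4.
Then f(1) = 6.

6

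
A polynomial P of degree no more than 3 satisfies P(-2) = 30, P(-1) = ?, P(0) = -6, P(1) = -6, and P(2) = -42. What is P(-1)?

-6

The 4 known points determine the degree-3 polynomial uniquely.
Write P(x) = ax^3 + bx^2 + cx + d. Substituting each data point gives a linear system:
  -8a + 4b - 2c + d = 30
  d = -6
  a + b + c + d = -6
  8a + 4b + 2c + d = -42
Solving the system yields a = -6, b = 0, c = 6, d = -6.
So P(x) = -6x³ + 6x - 6.
Then P(-1) = -6.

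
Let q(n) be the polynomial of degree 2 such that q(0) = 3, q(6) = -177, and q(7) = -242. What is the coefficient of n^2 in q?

Write q(n) = an^2 + bn + c. Substituting each data point gives a linear system:
  c = 3
  36a + 6b + c = -177
  49a + 7b + c = -242
Solving the system yields a = -5, b = 0, c = 3.
So q(n) = -5n^2 + 3.
The leading coefficient is -5.

-5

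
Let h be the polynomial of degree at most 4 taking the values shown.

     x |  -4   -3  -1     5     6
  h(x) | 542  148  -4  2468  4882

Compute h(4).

Using the Lagrange interpolation formula with nodes -4, -3, -1, 5, 6:
  L_0(x) = (x + 3)(x + 1)(x - 5)(x - 6) / 270
  L_1(x) = (x + 4)(x + 1)(x - 5)(x - 6) / -144
  L_2(x) = (x + 4)(x + 3)(x - 5)(x - 6) / 252
  L_3(x) = (x + 4)(x + 3)(x + 1)(x - 6) / -432
  L_4(x) = (x + 4)(x + 3)(x + 1)(x - 5) / 630
Then h(x) = 542·L_0(x) + 148·L_1(x) - 4·L_2(x) + 2468·L_3(x) + 4882·L_4(x).
Expanding and collecting terms gives h(x) = 3x⁴ + 4x³ + 3x² + 4x - 2.
Evaluating at x = 4: h(4) = 1086.

1086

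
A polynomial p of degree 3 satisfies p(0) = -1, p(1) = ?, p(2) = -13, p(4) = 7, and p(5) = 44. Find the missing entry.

The 4 known points determine the degree-3 polynomial uniquely.
Write p(x) = ax^3 + bx^2 + cx + d. Substituting each data point gives a linear system:
  d = -1
  8a + 4b + 2c + d = -13
  64a + 16b + 4c + d = 7
  125a + 25b + 5c + d = 44
Solving the system yields a = 1, b = -2, c = -6, d = -1.
So p(x) = x³ - 2x² - 6x - 1.
Then p(1) = -8.

-8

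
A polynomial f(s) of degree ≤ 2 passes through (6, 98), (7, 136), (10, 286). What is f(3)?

Using the Lagrange interpolation formula with nodes 6, 7, 10:
  L_0(s) = (s - 7)(s - 10) / 4
  L_1(s) = (s - 6)(s - 10) / -3
  L_2(s) = (s - 6)(s - 7) / 12
Then f(s) = 98·L_0(s) + 136·L_1(s) + 286·L_2(s).
Expanding and collecting terms gives f(s) = 3s² - s - 4.
Evaluating at s = 3: f(3) = 20.

20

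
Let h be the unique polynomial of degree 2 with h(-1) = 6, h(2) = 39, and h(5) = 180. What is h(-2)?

19

Using the Lagrange interpolation formula with nodes -1, 2, 5:
  L_0(n) = (n - 2)(n - 5) / 18
  L_1(n) = (n + 1)(n - 5) / -9
  L_2(n) = (n + 1)(n - 2) / 18
Then h(n) = 6·L_0(n) + 39·L_1(n) + 180·L_2(n).
Expanding and collecting terms gives h(n) = 6n^2 + 5n + 5.
Evaluating at n = -2: h(-2) = 19.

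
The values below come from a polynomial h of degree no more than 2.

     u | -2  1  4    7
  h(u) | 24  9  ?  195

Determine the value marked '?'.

66

On equispaced nodes a degree-2 polynomial has vanishing third forward difference, so
  - h(-2) + 3·h(1) - 3·h(4) + h(7) = 0.
Substituting the known values and solving for h(4):
  -3·h(4) = -198
  h(4) = 66.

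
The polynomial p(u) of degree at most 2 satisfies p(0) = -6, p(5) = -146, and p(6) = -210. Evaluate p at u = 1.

-10

Using the Lagrange interpolation formula with nodes 0, 5, 6:
  L_0(u) = (u - 5)(u - 6) / 30
  L_1(u) = u(u - 6) / -5
  L_2(u) = u(u - 5) / 6
Then p(u) = -6·L_0(u) - 146·L_1(u) - 210·L_2(u).
Expanding and collecting terms gives p(u) = -6u² + 2u - 6.
Evaluating at u = 1: p(1) = -10.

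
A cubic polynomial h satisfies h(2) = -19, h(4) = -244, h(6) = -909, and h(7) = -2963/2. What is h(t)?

Write h(t) = at^3 + bt^2 + ct + d. Substituting each data point gives a linear system:
  8a + 4b + 2c + d = -19
  64a + 16b + 4c + d = -244
  216a + 36b + 6c + d = -909
  343a + 49b + 7c + d = -2963/2
Solving the system yields a = -5, b = 5, c = -5/2, d = 6.
So h(t) = -5t^3 + 5t^2 - (5/2)t + 6.
Check: h(7) = -2963/2. ✓

h(t) = -5t^3 + 5t^2 - (5/2)t + 6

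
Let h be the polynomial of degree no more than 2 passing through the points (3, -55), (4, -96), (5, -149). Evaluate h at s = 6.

-214

Write h(s) = as^2 + bs + c. Substituting each data point gives a linear system:
  9a + 3b + c = -55
  16a + 4b + c = -96
  25a + 5b + c = -149
Solving the system yields a = -6, b = 1, c = -4.
So h(s) = -6s^2 + s - 4.
Then h(6) = -214.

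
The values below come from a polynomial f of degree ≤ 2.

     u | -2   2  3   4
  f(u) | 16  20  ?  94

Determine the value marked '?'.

The 3 known points determine the degree-2 polynomial uniquely.
Write f(u) = au^2 + bu + c. Substituting each data point gives a linear system:
  4a - 2b + c = 16
  4a + 2b + c = 20
  16a + 4b + c = 94
Solving the system yields a = 6, b = 1, c = -6.
So f(u) = 6u^2 + u - 6.
Then f(3) = 51.

51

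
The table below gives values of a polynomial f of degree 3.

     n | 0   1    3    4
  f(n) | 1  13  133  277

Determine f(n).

Using the Lagrange interpolation formula with nodes 0, 1, 3, 4:
  L_0(n) = (n - 1)(n - 3)(n - 4) / -12
  L_1(n) = n(n - 3)(n - 4) / 6
  L_2(n) = n(n - 1)(n - 4) / -6
  L_3(n) = n(n - 1)(n - 3) / 12
Then f(n) = 1·L_0(n) + 13·L_1(n) + 133·L_2(n) + 277·L_3(n).
Expanding and collecting terms gives f(n) = 3n³ + 4n² + 5n + 1.
Check: f(1) = 13. ✓

f(n) = 3n^3 + 4n^2 + 5n + 1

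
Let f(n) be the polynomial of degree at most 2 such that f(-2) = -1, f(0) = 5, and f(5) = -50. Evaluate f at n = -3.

-10

Using the Lagrange interpolation formula with nodes -2, 0, 5:
  L_0(n) = n(n - 5) / 14
  L_1(n) = (n + 2)(n - 5) / -10
  L_2(n) = (n + 2)n / 35
Then f(n) = -1·L_0(n) + 5·L_1(n) - 50·L_2(n).
Expanding and collecting terms gives f(n) = -2n^2 - n + 5.
Evaluating at n = -3: f(-3) = -10.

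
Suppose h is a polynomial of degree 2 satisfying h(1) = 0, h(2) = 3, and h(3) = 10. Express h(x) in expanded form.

Write h(x) = ax^2 + bx + c. Substituting each data point gives a linear system:
  a + b + c = 0
  4a + 2b + c = 3
  9a + 3b + c = 10
Solving the system yields a = 2, b = -3, c = 1.
So h(x) = 2x² - 3x + 1.
Check: h(2) = 3. ✓

h(x) = 2x^2 - 3x + 1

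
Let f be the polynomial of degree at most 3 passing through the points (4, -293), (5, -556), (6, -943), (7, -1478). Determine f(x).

f(x) = -4x^3 - 2x^2 - x - 1

Write f(x) = ax^3 + bx^2 + cx + d. Substituting each data point gives a linear system:
  64a + 16b + 4c + d = -293
  125a + 25b + 5c + d = -556
  216a + 36b + 6c + d = -943
  343a + 49b + 7c + d = -1478
Solving the system yields a = -4, b = -2, c = -1, d = -1.
So f(x) = -4x^3 - 2x^2 - x - 1.
Check: f(5) = -556. ✓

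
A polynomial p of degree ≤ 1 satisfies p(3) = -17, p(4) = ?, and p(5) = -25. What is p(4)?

The 2 known points determine the degree-1 polynomial uniquely.
Write p(n) = an + b. Substituting each data point gives a linear system:
  3a + b = -17
  5a + b = -25
Solving the system yields a = -4, b = -5.
So p(n) = -4n - 5.
Then p(4) = -21.

-21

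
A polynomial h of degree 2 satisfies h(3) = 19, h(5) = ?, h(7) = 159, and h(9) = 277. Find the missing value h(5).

73

The 3 known points determine the degree-2 polynomial uniquely.
Write h(s) = as^2 + bs + c. Substituting each data point gives a linear system:
  9a + 3b + c = 19
  49a + 7b + c = 159
  81a + 9b + c = 277
Solving the system yields a = 4, b = -5, c = -2.
So h(s) = 4s^2 - 5s - 2.
Then h(5) = 73.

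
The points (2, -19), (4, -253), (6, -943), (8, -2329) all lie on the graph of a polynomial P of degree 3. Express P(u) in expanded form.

P(u) = -5u^3 + 3u^2 + 5u - 1

Write P(u) = au^3 + bu^2 + cu + d. Substituting each data point gives a linear system:
  8a + 4b + 2c + d = -19
  64a + 16b + 4c + d = -253
  216a + 36b + 6c + d = -943
  512a + 64b + 8c + d = -2329
Solving the system yields a = -5, b = 3, c = 5, d = -1.
So P(u) = -5u^3 + 3u^2 + 5u - 1.
Check: P(6) = -943. ✓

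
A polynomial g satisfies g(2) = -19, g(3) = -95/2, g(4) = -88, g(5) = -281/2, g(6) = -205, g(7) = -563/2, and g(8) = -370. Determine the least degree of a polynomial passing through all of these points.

Forward differences of the values at t = 2, 3, 4, 5, 6, 7, 8:
  g  : -19  -95/2  -88  -281/2  -205  -563/2  -370
  Δ  : -57/2  -81/2  -105/2  -129/2  -153/2  -177/2
  Δ^2: -12  -12  -12  -12  -12
  Δ^3: 0  0  0  0
  Δ^4: 0  0  0
  Δ^5: 0  0
  Δ^6: 0
The second differences are constant (-12) and nonzero, while all higher differences vanish, so the minimal degree is 2.

2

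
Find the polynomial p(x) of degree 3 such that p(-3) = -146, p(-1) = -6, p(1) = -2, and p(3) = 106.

p(x) = 5x^3 - 2x^2 - 3x - 2

Using the Lagrange interpolation formula with nodes -3, -1, 1, 3:
  L_0(x) = (x + 1)(x - 1)(x - 3) / -48
  L_1(x) = (x + 3)(x - 1)(x - 3) / 16
  L_2(x) = (x + 3)(x + 1)(x - 3) / -16
  L_3(x) = (x + 3)(x + 1)(x - 1) / 48
Then p(x) = -146·L_0(x) - 6·L_1(x) - 2·L_2(x) + 106·L_3(x).
Expanding and collecting terms gives p(x) = 5x^3 - 2x^2 - 3x - 2.
Check: p(-3) = -146. ✓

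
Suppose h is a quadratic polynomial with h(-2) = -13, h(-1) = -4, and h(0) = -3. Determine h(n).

Using the Lagrange interpolation formula with nodes -2, -1, 0:
  L_0(n) = (n + 1)n / 2
  L_1(n) = (n + 2)n / -1
  L_2(n) = (n + 2)(n + 1) / 2
Then h(n) = -13·L_0(n) - 4·L_1(n) - 3·L_2(n).
Expanding and collecting terms gives h(n) = -4n^2 - 3n - 3.
Check: h(-2) = -13. ✓

h(n) = -4n^2 - 3n - 3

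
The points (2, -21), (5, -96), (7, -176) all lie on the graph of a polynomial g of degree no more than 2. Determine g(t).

g(t) = -3t^2 - 4t - 1

Write g(t) = at^2 + bt + c. Substituting each data point gives a linear system:
  4a + 2b + c = -21
  25a + 5b + c = -96
  49a + 7b + c = -176
Solving the system yields a = -3, b = -4, c = -1.
So g(t) = -3t² - 4t - 1.
Check: g(2) = -21. ✓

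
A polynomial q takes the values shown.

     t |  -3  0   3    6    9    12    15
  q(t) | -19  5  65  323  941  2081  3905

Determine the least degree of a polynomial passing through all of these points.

Forward differences of the values at t = -3, 0, 3, 6, 9, 12, 15:
  q  : -19  5  65  323  941  2081  3905
  Δ  : 24  60  258  618  1140  1824
  Δ^2: 36  198  360  522  684
  Δ^3: 162  162  162  162
  Δ^4: 0  0  0
  Δ^5: 0  0
  Δ^6: 0
The third differences are constant (162) and nonzero, while all higher differences vanish, so the minimal degree is 3.

3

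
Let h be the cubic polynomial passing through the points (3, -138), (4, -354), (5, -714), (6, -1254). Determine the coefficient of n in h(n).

Write h(n) = an^3 + bn^2 + cn + d. Substituting each data point gives a linear system:
  27a + 9b + 3c + d = -138
  64a + 16b + 4c + d = -354
  125a + 25b + 5c + d = -714
  216a + 36b + 6c + d = -1254
Solving the system yields a = -6, b = 0, c = 6, d = 6.
So h(n) = -6n^3 + 6n + 6.
The coefficient of n is 6.

6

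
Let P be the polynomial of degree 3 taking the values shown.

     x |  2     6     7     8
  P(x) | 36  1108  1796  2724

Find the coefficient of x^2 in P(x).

Write P(x) = ax^3 + bx^2 + cx + d. Substituting each data point gives a linear system:
  8a + 4b + 2c + d = 36
  216a + 36b + 6c + d = 1108
  343a + 49b + 7c + d = 1796
  512a + 64b + 8c + d = 2724
Solving the system yields a = 6, b = -6, c = 4, d = 4.
So P(x) = 6x^3 - 6x^2 + 4x + 4.
The coefficient of x^2 is -6.

-6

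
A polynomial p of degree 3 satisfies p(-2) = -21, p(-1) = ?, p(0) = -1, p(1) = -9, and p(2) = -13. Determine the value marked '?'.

The 4 known points determine the degree-3 polynomial uniquely.
Write p(t) = at^3 + bt^2 + ct + d. Substituting each data point gives a linear system:
  -8a + 4b - 2c + d = -21
  d = -1
  a + b + c + d = -9
  8a + 4b + 2c + d = -13
Solving the system yields a = 2, b = -4, c = -6, d = -1.
So p(t) = 2t^3 - 4t^2 - 6t - 1.
Then p(-1) = -1.

-1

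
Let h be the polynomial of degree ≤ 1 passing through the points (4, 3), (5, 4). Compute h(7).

Using the Lagrange interpolation formula with nodes 4, 5:
  L_0(u) = (u - 5) / -1
  L_1(u) = (u - 4) / 1
Then h(u) = 3·L_0(u) + 4·L_1(u).
Expanding and collecting terms gives h(u) = u - 1.
Evaluating at u = 7: h(7) = 6.

6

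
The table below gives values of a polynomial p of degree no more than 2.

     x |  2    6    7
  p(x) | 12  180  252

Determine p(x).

Using the Lagrange interpolation formula with nodes 2, 6, 7:
  L_0(x) = (x - 6)(x - 7) / 20
  L_1(x) = (x - 2)(x - 7) / -4
  L_2(x) = (x - 2)(x - 6) / 5
Then p(x) = 12·L_0(x) + 180·L_1(x) + 252·L_2(x).
Expanding and collecting terms gives p(x) = 6x² - 6x.
Check: p(7) = 252. ✓

p(x) = 6x^2 - 6x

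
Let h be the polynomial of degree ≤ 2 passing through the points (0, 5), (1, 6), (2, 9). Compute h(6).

41

Write h(s) = as^2 + bs + c. Substituting each data point gives a linear system:
  c = 5
  a + b + c = 6
  4a + 2b + c = 9
Solving the system yields a = 1, b = 0, c = 5.
So h(s) = s^2 + 5.
Then h(6) = 41.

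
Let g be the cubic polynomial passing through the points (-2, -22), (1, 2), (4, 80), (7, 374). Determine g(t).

Write g(t) = at^3 + bt^2 + ct + d. Substituting each data point gives a linear system:
  -8a + 4b - 2c + d = -22
  a + b + c + d = 2
  64a + 16b + 4c + d = 80
  343a + 49b + 7c + d = 374
Solving the system yields a = 1, b = 0, c = 5, d = -4.
So g(t) = t^3 + 5t - 4.
Check: g(-2) = -22. ✓

g(t) = t^3 + 5t - 4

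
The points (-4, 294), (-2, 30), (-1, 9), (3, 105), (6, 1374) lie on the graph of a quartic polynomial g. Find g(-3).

105

Write g(n) = an^4 + bn^3 + cn^2 + dn + e. Substituting each data point gives a linear system:
  256a - 64b + 16c - 4d + e = 294
  16a - 8b + 4c - 2d + e = 30
  a - b + c - d + e = 9
  81a + 27b + 9c + 3d + e = 105
  1296a + 216b + 36c + 6d + e = 1374
Solving the system yields a = 1, b = 0, c = 2, d = 0, e = 6.
So g(n) = n^4 + 2n^2 + 6.
Then g(-3) = 105.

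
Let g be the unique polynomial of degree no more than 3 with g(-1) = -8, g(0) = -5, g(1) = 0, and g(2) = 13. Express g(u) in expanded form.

g(u) = u^3 + u^2 + 3u - 5

Write g(u) = au^3 + bu^2 + cu + d. Substituting each data point gives a linear system:
  -a + b - c + d = -8
  d = -5
  a + b + c + d = 0
  8a + 4b + 2c + d = 13
Solving the system yields a = 1, b = 1, c = 3, d = -5.
So g(u) = u³ + u² + 3u - 5.
Check: g(2) = 13. ✓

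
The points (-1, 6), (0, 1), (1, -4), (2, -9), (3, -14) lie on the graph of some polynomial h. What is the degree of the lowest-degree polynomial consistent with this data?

Forward differences of the values at s = -1, 0, 1, 2, 3:
  h  : 6  1  -4  -9  -14
  Δ  : -5  -5  -5  -5
  Δ^2: 0  0  0
  Δ^3: 0  0
  Δ^4: 0
The first differences are constant (-5) and nonzero, while all higher differences vanish, so the minimal degree is 1.

1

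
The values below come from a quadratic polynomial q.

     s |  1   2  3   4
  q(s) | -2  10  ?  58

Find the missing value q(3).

30

On equispaced nodes a degree-2 polynomial has vanishing third forward difference, so
  - q(1) + 3·q(2) - 3·q(3) + q(4) = 0.
Substituting the known values and solving for q(3):
  -3·q(3) = -90
  q(3) = 30.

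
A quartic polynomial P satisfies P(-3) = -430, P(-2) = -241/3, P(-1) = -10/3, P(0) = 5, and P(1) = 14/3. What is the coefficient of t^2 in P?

5/3

Write P(t) = at^4 + bt^3 + ct^2 + dt + e. Substituting each data point gives a linear system:
  81a - 27b + 9c - 3d + e = -430
  16a - 8b + 4c - 2d + e = -241/3
  a - b + c - d + e = -10/3
  e = 5
  a + b + c + d + e = 14/3
Solving the system yields a = -6, b = -2, c = 5/3, d = 6, e = 5.
So P(t) = -6t^4 - 2t^3 + (5/3)t^2 + 6t + 5.
The coefficient of t^2 is 5/3.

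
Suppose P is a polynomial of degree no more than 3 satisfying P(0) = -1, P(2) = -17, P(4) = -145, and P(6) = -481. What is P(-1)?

Forward differences of the values at t = 0, 2, 4, 6:
  P  : -1  -17  -145  -481
  Δ  : -16  -128  -336
  Δ^2: -112  -208
  Δ^3: -96
The third differences are constant, confirming degree 3.
Interpolating (Newton forward form) and evaluating at t = -1 gives P(-1) = -5.

-5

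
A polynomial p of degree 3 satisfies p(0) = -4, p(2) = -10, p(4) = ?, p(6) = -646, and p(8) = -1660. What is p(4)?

-160

On equispaced nodes a degree-3 polynomial has vanishing fourth forward difference, so
  p(0) - 4·p(2) + 6·p(4) - 4·p(6) + p(8) = 0.
Substituting the known values and solving for p(4):
  6·p(4) = -960
  p(4) = -160.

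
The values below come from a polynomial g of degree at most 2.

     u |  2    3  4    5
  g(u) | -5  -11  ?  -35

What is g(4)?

-21

The 3 known points determine the degree-2 polynomial uniquely.
Write g(u) = au^2 + bu + c. Substituting each data point gives a linear system:
  4a + 2b + c = -5
  9a + 3b + c = -11
  25a + 5b + c = -35
Solving the system yields a = -2, b = 4, c = -5.
So g(u) = -2u^2 + 4u - 5.
Then g(4) = -21.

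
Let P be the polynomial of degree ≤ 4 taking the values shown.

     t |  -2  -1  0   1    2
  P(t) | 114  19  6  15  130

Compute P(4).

1734

Using the Lagrange interpolation formula with nodes -2, -1, 0, 1, 2:
  L_0(t) = (t + 1)t(t - 1)(t - 2) / 24
  L_1(t) = (t + 2)t(t - 1)(t - 2) / -6
  L_2(t) = (t + 2)(t + 1)(t - 1)(t - 2) / 4
  L_3(t) = (t + 2)(t + 1)t(t - 2) / -6
  L_4(t) = (t + 2)(t + 1)t(t - 1) / 24
Then P(t) = 114·L_0(t) + 19·L_1(t) + 6·L_2(t) + 15·L_3(t) + 130·L_4(t).
Expanding and collecting terms gives P(t) = 6t⁴ + 2t³ + 5t² - 4t + 6.
Evaluating at t = 4: P(4) = 1734.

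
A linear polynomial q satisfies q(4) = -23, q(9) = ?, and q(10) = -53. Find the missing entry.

-48

The 2 known points determine the degree-1 polynomial uniquely.
Write q(n) = an + b. Substituting each data point gives a linear system:
  4a + b = -23
  10a + b = -53
Solving the system yields a = -5, b = -3.
So q(n) = -5n - 3.
Then q(9) = -48.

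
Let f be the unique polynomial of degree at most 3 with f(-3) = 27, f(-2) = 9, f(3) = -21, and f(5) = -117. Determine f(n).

f(n) = -n^3 + n + 3

Write f(n) = an^3 + bn^2 + cn + d. Substituting each data point gives a linear system:
  -27a + 9b - 3c + d = 27
  -8a + 4b - 2c + d = 9
  27a + 9b + 3c + d = -21
  125a + 25b + 5c + d = -117
Solving the system yields a = -1, b = 0, c = 1, d = 3.
So f(n) = -n^3 + n + 3.
Check: f(5) = -117. ✓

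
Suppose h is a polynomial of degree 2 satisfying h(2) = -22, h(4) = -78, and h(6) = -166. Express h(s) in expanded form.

Using the Lagrange interpolation formula with nodes 2, 4, 6:
  L_0(s) = (s - 4)(s - 6) / 8
  L_1(s) = (s - 2)(s - 6) / -4
  L_2(s) = (s - 2)(s - 4) / 8
Then h(s) = -22·L_0(s) - 78·L_1(s) - 166·L_2(s).
Expanding and collecting terms gives h(s) = -4s² - 4s + 2.
Check: h(4) = -78. ✓

h(s) = -4s^2 - 4s + 2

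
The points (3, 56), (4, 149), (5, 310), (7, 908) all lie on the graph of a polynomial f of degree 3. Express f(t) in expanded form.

f(t) = 3t^3 - 2t^2 - 4t + 5

Using the Lagrange interpolation formula with nodes 3, 4, 5, 7:
  L_0(t) = (t - 4)(t - 5)(t - 7) / -8
  L_1(t) = (t - 3)(t - 5)(t - 7) / 3
  L_2(t) = (t - 3)(t - 4)(t - 7) / -4
  L_3(t) = (t - 3)(t - 4)(t - 5) / 24
Then f(t) = 56·L_0(t) + 149·L_1(t) + 310·L_2(t) + 908·L_3(t).
Expanding and collecting terms gives f(t) = 3t^3 - 2t^2 - 4t + 5.
Check: f(3) = 56. ✓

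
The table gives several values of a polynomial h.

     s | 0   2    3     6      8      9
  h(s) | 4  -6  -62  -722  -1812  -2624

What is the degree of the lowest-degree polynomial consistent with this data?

3

Divided differences on the nodes 0, 2, 3, 6, 8, 9:
  order 0: 4  -6  -62  -722  -1812  -2624
  order 1: -5  -56  -220  -545  -812
  order 2: -17  -41  -65  -89
  order 3: -4  -4  -4
  order 4: 0  0
  order 5: 0
The order-3 divided differences are all -4 (nonzero) and every higher order vanishes, so the data lies on a polynomial of degree exactly 3.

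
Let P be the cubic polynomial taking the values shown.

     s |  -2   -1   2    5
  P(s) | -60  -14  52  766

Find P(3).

170

Using the Lagrange interpolation formula with nodes -2, -1, 2, 5:
  L_0(s) = (s + 1)(s - 2)(s - 5) / -28
  L_1(s) = (s + 2)(s - 2)(s - 5) / 18
  L_2(s) = (s + 2)(s + 1)(s - 5) / -36
  L_3(s) = (s + 2)(s + 1)(s - 2) / 126
Then P(s) = -60·L_0(s) - 14·L_1(s) + 52·L_2(s) + 766·L_3(s).
Expanding and collecting terms gives P(s) = 6s³ + 4s - 4.
Evaluating at s = 3: P(3) = 170.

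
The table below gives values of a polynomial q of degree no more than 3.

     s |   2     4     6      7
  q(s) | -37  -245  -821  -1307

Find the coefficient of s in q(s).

-4

Write q(s) = as^3 + bs^2 + cs + d. Substituting each data point gives a linear system:
  8a + 4b + 2c + d = -37
  64a + 16b + 4c + d = -245
  216a + 36b + 6c + d = -821
  343a + 49b + 7c + d = -1307
Solving the system yields a = -4, b = 2, c = -4, d = -5.
So q(s) = -4s^3 + 2s^2 - 4s - 5.
The coefficient of s is -4.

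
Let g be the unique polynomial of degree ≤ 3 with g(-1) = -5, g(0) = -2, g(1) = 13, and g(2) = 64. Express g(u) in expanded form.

g(u) = 4u^3 + 6u^2 + 5u - 2

Using the Lagrange interpolation formula with nodes -1, 0, 1, 2:
  L_0(u) = u(u - 1)(u - 2) / -6
  L_1(u) = (u + 1)(u - 1)(u - 2) / 2
  L_2(u) = (u + 1)u(u - 2) / -2
  L_3(u) = (u + 1)u(u - 1) / 6
Then g(u) = -5·L_0(u) - 2·L_1(u) + 13·L_2(u) + 64·L_3(u).
Expanding and collecting terms gives g(u) = 4u³ + 6u² + 5u - 2.
Check: g(-1) = -5. ✓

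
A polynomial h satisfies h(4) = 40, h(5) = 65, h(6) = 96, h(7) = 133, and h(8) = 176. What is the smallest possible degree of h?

2

Forward differences of the values at s = 4, 5, 6, 7, 8:
  h  : 40  65  96  133  176
  Δ  : 25  31  37  43
  Δ^2: 6  6  6
  Δ^3: 0  0
  Δ^4: 0
The second differences are constant (6) and nonzero, while all higher differences vanish, so the minimal degree is 2.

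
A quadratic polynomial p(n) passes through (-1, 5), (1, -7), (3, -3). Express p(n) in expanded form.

Write p(n) = an^2 + bn + c. Substituting each data point gives a linear system:
  a - b + c = 5
  a + b + c = -7
  9a + 3b + c = -3
Solving the system yields a = 2, b = -6, c = -3.
So p(n) = 2n² - 6n - 3.
Check: p(3) = -3. ✓

p(n) = 2n^2 - 6n - 3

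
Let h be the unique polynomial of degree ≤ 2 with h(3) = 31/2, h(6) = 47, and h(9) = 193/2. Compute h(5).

69/2

Forward differences of the values at s = 3, 6, 9:
  h  : 31/2  47  193/2
  Δ  : 63/2  99/2
  Δ^2: 18
The second differences are constant, confirming degree 2.
Interpolating (Newton forward form) and evaluating at s = 5 gives h(5) = 69/2.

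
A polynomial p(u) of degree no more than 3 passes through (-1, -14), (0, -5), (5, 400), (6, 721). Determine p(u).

Using the Lagrange interpolation formula with nodes -1, 0, 5, 6:
  L_0(u) = u(u - 5)(u - 6) / -42
  L_1(u) = (u + 1)(u - 5)(u - 6) / 30
  L_2(u) = (u + 1)u(u - 6) / -30
  L_3(u) = (u + 1)u(u - 5) / 42
Then p(u) = -14·L_0(u) - 5·L_1(u) + 400·L_2(u) + 721·L_3(u).
Expanding and collecting terms gives p(u) = 4u^3 - 4u^2 + u - 5.
Check: p(5) = 400. ✓

p(u) = 4u^3 - 4u^2 + u - 5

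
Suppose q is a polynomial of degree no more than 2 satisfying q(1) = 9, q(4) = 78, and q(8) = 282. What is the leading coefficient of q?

4

Write q(s) = as^2 + bs + c. Substituting each data point gives a linear system:
  a + b + c = 9
  16a + 4b + c = 78
  64a + 8b + c = 282
Solving the system yields a = 4, b = 3, c = 2.
So q(s) = 4s² + 3s + 2.
The leading coefficient is 4.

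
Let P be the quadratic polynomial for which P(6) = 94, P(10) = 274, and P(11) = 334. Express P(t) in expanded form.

Using the Lagrange interpolation formula with nodes 6, 10, 11:
  L_0(t) = (t - 10)(t - 11) / 20
  L_1(t) = (t - 6)(t - 11) / -4
  L_2(t) = (t - 6)(t - 10) / 5
Then P(t) = 94·L_0(t) + 274·L_1(t) + 334·L_2(t).
Expanding and collecting terms gives P(t) = 3t^2 - 3t + 4.
Check: P(11) = 334. ✓

P(t) = 3t^2 - 3t + 4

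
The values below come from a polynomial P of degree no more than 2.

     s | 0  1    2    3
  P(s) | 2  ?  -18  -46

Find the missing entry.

On equispaced nodes a degree-2 polynomial has vanishing third forward difference, so
  - P(0) + 3·P(1) - 3·P(2) + P(3) = 0.
Substituting the known values and solving for P(1):
  3·P(1) = -6
  P(1) = -2.

-2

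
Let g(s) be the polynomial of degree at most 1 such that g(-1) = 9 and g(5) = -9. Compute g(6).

-12

Write g(s) = as + b. Substituting each data point gives a linear system:
  -a + b = 9
  5a + b = -9
Solving the system yields a = -3, b = 6.
So g(s) = -3s + 6.
Then g(6) = -12.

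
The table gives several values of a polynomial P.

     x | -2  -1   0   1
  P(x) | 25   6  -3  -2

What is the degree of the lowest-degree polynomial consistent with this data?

2

Forward differences of the values at x = -2, -1, 0, 1:
  P  : 25  6  -3  -2
  Δ  : -19  -9  1
  Δ^2: 10  10
  Δ^3: 0
The second differences are constant (10) and nonzero, while all higher differences vanish, so the minimal degree is 2.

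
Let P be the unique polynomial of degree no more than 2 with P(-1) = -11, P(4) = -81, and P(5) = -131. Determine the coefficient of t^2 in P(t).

-6

Write P(t) = at^2 + bt + c. Substituting each data point gives a linear system:
  a - b + c = -11
  16a + 4b + c = -81
  25a + 5b + c = -131
Solving the system yields a = -6, b = 4, c = -1.
So P(t) = -6t^2 + 4t - 1.
The leading coefficient is -6.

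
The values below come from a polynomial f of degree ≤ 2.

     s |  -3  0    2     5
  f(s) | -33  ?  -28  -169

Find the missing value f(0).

The 3 known points determine the degree-2 polynomial uniquely.
Write f(s) = as^2 + bs + c. Substituting each data point gives a linear system:
  9a - 3b + c = -33
  4a + 2b + c = -28
  25a + 5b + c = -169
Solving the system yields a = -6, b = -5, c = 6.
So f(s) = -6s^2 - 5s + 6.
Then f(0) = 6.

6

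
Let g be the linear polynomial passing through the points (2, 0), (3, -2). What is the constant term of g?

4

Write g(t) = at + b. Substituting each data point gives a linear system:
  2a + b = 0
  3a + b = -2
Solving the system yields a = -2, b = 4.
So g(t) = -2t + 4.
The constant term is 4.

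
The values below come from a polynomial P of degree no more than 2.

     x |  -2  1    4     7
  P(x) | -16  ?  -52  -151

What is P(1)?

-7

The 3 known points determine the degree-2 polynomial uniquely.
Write P(x) = ax^2 + bx + c. Substituting each data point gives a linear system:
  4a - 2b + c = -16
  16a + 4b + c = -52
  49a + 7b + c = -151
Solving the system yields a = -3, b = 0, c = -4.
So P(x) = -3x² - 4.
Then P(1) = -7.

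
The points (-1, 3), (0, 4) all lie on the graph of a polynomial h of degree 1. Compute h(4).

8

Write h(t) = at + b. Substituting each data point gives a linear system:
  -a + b = 3
  b = 4
Solving the system yields a = 1, b = 4.
So h(t) = t + 4.
Then h(4) = 8.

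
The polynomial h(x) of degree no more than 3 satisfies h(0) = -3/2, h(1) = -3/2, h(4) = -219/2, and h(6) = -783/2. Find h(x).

h(x) = -2x^3 + x^2 + x - 3/2

Using the Lagrange interpolation formula with nodes 0, 1, 4, 6:
  L_0(x) = (x - 1)(x - 4)(x - 6) / -24
  L_1(x) = x(x - 4)(x - 6) / 15
  L_2(x) = x(x - 1)(x - 6) / -24
  L_3(x) = x(x - 1)(x - 4) / 60
Then h(x) = -3/2·L_0(x) - 3/2·L_1(x) - 219/2·L_2(x) - 783/2·L_3(x).
Expanding and collecting terms gives h(x) = -2x³ + x² + x - 3/2.
Check: h(1) = -3/2. ✓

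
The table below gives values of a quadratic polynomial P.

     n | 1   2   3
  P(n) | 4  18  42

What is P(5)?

Write P(n) = an^2 + bn + c. Substituting each data point gives a linear system:
  a + b + c = 4
  4a + 2b + c = 18
  9a + 3b + c = 42
Solving the system yields a = 5, b = -1, c = 0.
So P(n) = 5n^2 - n.
Then P(5) = 120.

120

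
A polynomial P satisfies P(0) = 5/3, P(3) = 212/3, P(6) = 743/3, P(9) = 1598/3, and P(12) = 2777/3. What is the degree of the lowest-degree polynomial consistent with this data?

Forward differences of the values at x = 0, 3, 6, 9, 12:
  P  : 5/3  212/3  743/3  1598/3  2777/3
  Δ  : 69  177  285  393
  Δ^2: 108  108  108
  Δ^3: 0  0
  Δ^4: 0
The second differences are constant (108) and nonzero, while all higher differences vanish, so the minimal degree is 2.

2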